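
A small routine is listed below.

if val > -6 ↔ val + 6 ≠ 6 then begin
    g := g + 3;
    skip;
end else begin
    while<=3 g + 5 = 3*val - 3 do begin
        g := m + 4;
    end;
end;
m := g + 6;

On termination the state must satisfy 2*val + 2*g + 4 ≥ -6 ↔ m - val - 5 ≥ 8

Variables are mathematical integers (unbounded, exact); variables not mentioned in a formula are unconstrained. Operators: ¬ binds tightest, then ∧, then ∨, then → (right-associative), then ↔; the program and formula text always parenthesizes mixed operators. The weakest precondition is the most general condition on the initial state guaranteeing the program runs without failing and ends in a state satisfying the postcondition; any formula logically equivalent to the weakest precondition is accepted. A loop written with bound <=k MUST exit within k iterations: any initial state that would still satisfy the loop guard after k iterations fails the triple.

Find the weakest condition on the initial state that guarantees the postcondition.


Working backward. After the program, the postcondition 2*val + 2*g + 4 ≥ -6 ↔ m - val - 5 ≥ 8 must hold; in canonical form it is 2*g + 2*val ≥ -10 ↔ m ≥ val + 13.
Before m := g + 6: 2*g + 2*val ≥ -10 ↔ g ≥ val + 7
Then branch requires 2*g + 2*val ≥ -16 ↔ g ≥ val + 4; else branch requires (g = 3*val - 8 → ((m = 3*val - 12 → ((m = 3*val - 12 → ((¬(m = 3*val - 12)) ∧ (2*m + 2*val ≥ -18 ↔ m ≥ val + 3))) ∧ ((¬(m = 3*val - 12)) → (2*m + 2*val ≥ -18 ↔ m ≥ val + 3)))) ∧ ((¬(m = 3*val - 12)) → (2*m + 2*val ≥ -18 ↔ m ≥ val + 3)))) ∧ ((¬(g = 3*val - 8)) → (2*g + 2*val ≥ -10 ↔ g ≥ val + 7)).
Before the if: ((val > -6 ↔ val ≠ 0) → (2*g + 2*val ≥ -16 ↔ g ≥ val + 4)) ∧ ((¬(val > -6 ↔ val ≠ 0)) → ((g = 3*val - 8 → ((m = 3*val - 12 → ((m = 3*val - 12 → ((¬(m = 3*val - 12)) ∧ (2*m + 2*val ≥ -18 ↔ m ≥ val + 3))) ∧ ((¬(m = 3*val - 12)) → (2*m + 2*val ≥ -18 ↔ m ≥ val + 3)))) ∧ ((¬(m = 3*val - 12)) → (2*m + 2*val ≥ -18 ↔ m ≥ val + 3)))) ∧ ((¬(g = 3*val - 8)) → (2*g + 2*val ≥ -10 ↔ g ≥ val + 7))))
Answer: WP = ((val > -6 ↔ val ≠ 0) → (2*g + 2*val ≥ -16 ↔ g ≥ val + 4)) ∧ ((¬(val > -6 ↔ val ≠ 0)) → ((g = 3*val - 8 → ((m = 3*val - 12 → ((m = 3*val - 12 → ((¬(m = 3*val - 12)) ∧ (2*m + 2*val ≥ -18 ↔ m ≥ val + 3))) ∧ ((¬(m = 3*val - 12)) → (2*m + 2*val ≥ -18 ↔ m ≥ val + 3)))) ∧ ((¬(m = 3*val - 12)) → (2*m + 2*val ≥ -18 ↔ m ≥ val + 3)))) ∧ ((¬(g = 3*val - 8)) → (2*g + 2*val ≥ -10 ↔ g ≥ val + 7))))


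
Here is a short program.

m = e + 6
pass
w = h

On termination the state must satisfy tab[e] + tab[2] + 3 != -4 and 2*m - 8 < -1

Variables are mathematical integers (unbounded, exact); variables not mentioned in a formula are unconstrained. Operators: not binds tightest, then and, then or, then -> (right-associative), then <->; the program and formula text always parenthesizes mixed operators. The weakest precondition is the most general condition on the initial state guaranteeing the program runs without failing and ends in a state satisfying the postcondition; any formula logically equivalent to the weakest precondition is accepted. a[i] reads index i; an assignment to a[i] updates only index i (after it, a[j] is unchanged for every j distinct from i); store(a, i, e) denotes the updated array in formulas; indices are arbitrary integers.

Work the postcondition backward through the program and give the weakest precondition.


Working backward. After the program, the postcondition tab[e] + tab[2] + 3 != -4 and 2*m - 8 < -1 must hold; in canonical form it is tab[2] + tab[e] != -7 and 2*m < 7.
Before w := h: tab[2] + tab[e] != -7 and 2*m < 7
Before skip: tab[2] + tab[e] != -7 and 2*m < 7
Before m := e + 6: tab[2] + tab[e] != -7 and 2*e < -5
Answer: WP = tab[2] + tab[e] != -7 and 2*e < -5


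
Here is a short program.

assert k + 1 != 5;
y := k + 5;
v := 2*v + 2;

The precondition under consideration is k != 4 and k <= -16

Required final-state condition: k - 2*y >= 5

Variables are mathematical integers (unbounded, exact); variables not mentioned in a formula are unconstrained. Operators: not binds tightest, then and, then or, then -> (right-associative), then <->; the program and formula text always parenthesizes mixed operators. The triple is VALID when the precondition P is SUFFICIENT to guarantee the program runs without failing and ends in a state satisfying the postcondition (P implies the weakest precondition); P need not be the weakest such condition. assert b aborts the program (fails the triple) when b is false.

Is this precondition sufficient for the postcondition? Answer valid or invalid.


Working backward. After the program, the postcondition k - 2*y >= 5 must hold; in canonical form it is k >= 2*y + 5.
Before v := 2*v + 2: k >= 2*y + 5
Before y := k + 5: k <= -15
Before assert k + 1 != 5: k != 4 and k <= -15
The weakest precondition is k != 4 and k <= -15.
Check whether k != 4 and k <= -16 implies it.
Every state satisfying the precondition satisfies the weakest precondition: the implication holds.
Answer: valid


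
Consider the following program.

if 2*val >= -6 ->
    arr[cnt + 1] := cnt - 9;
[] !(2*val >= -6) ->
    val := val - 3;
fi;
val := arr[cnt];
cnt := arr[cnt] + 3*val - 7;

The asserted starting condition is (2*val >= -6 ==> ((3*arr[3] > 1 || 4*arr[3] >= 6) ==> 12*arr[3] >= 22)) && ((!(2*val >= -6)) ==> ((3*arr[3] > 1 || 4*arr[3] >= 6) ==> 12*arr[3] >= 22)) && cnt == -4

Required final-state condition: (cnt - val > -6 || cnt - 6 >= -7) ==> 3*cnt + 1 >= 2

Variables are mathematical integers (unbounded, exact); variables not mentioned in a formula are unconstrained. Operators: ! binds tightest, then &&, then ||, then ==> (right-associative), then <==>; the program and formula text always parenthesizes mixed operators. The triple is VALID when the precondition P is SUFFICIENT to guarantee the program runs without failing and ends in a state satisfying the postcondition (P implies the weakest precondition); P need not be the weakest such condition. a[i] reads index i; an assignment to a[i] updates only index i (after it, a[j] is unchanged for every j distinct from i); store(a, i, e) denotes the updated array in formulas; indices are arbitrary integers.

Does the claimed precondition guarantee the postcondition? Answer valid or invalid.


Working backward. After the program, the postcondition (cnt - val > -6 || cnt - 6 >= -7) ==> 3*cnt + 1 >= 2 must hold; in canonical form it is (cnt > val - 6 || cnt >= -1) ==> 3*cnt >= 1.
Before cnt := arr[cnt] + 3*val - 7: (arr[cnt] + 2*val > 1 || arr[cnt] + 3*val >= 6) ==> 3*arr[cnt] + 9*val >= 22
Before val := arr[cnt]: (3*arr[cnt] > 1 || 4*arr[cnt] >= 6) ==> 12*arr[cnt] >= 22
Then branch requires (3*store(arr, cnt + 1, cnt - 9)[cnt] > 1 || 4*store(arr, cnt + 1, cnt - 9)[cnt] >= 6) ==> 12*store(arr, cnt + 1, cnt - 9)[cnt] >= 22; else branch requires (3*arr[cnt] > 1 || 4*arr[cnt] >= 6) ==> 12*arr[cnt] >= 22.
Before the if: (2*val >= -6 ==> ((3*store(arr, cnt + 1, cnt - 9)[cnt] > 1 || 4*store(arr, cnt + 1, cnt - 9)[cnt] >= 6) ==> 12*store(arr, cnt + 1, cnt - 9)[cnt] >= 22)) && ((!(2*val >= -6)) ==> ((3*arr[cnt] > 1 || 4*arr[cnt] >= 6) ==> 12*arr[cnt] >= 22))
The weakest precondition is (2*val >= -6 ==> ((3*store(arr, cnt + 1, cnt - 9)[cnt] > 1 || 4*store(arr, cnt + 1, cnt - 9)[cnt] >= 6) ==> 12*store(arr, cnt + 1, cnt - 9)[cnt] >= 22)) && ((!(2*val >= -6)) ==> ((3*arr[cnt] > 1 || 4*arr[cnt] >= 6) ==> 12*arr[cnt] >= 22)).
Check whether (2*val >= -6 ==> ((3*arr[3] > 1 || 4*arr[3] >= 6) ==> 12*arr[3] >= 22)) && ((!(2*val >= -6)) ==> ((3*arr[3] > 1 || 4*arr[3] >= 6) ==> 12*arr[3] >= 22)) && cnt == -4 implies it.
Countermodel: at the initial state arr = {[-4] = 1, [-3] = 2, [3] = 2, elsewhere 2}, cnt = -4, val = -4, the precondition holds but the weakest precondition fails.
Answer: invalid


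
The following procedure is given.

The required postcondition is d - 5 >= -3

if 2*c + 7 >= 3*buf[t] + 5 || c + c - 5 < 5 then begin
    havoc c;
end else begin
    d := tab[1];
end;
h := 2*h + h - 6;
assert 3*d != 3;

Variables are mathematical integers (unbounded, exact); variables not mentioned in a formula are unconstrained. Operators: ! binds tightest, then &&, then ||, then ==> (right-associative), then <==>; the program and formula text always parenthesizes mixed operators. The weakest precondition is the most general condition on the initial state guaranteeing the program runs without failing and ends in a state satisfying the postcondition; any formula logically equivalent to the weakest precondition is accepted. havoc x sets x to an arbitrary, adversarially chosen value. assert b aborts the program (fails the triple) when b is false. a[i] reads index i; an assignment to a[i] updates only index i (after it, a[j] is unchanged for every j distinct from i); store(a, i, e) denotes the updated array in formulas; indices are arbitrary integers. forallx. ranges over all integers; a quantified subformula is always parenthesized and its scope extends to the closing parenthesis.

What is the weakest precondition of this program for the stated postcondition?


Working backward. After the program, the postcondition d - 5 >= -3 must hold; in canonical form it is d >= 2.
Before assert 3*d != 3: 3*d != 3 && d >= 2
Before h := 2*h + h - 6: 3*d != 3 && d >= 2
Then branch requires 3*d != 3 && d >= 2; else branch requires 3*tab[1] != 3 && tab[1] >= 2.
Before the if: ((2*c >= 3*buf[t] - 2 || 2*c < 10) ==> (3*d != 3 && d >= 2)) && ((!(2*c >= 3*buf[t] - 2 || 2*c < 10)) ==> (3*tab[1] != 3 && tab[1] >= 2))
Answer: WP = ((2*c >= 3*buf[t] - 2 || 2*c < 10) ==> (3*d != 3 && d >= 2)) && ((!(2*c >= 3*buf[t] - 2 || 2*c < 10)) ==> (3*tab[1] != 3 && tab[1] >= 2))


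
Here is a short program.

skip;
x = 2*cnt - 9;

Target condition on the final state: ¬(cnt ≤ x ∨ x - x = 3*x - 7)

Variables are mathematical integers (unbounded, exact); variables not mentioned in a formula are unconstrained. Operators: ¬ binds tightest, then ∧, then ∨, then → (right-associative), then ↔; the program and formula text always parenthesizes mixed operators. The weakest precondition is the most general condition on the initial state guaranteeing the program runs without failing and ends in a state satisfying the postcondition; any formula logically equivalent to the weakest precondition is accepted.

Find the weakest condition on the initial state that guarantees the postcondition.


Working backward. After the program, the postcondition ¬(cnt ≤ x ∨ x - x = 3*x - 7) must hold; in canonical form it is ¬(cnt ≤ x ∨ 3*x = 7).
Before x := 2*cnt - 9: ¬(cnt ≥ 9 ∨ 6*cnt = 34)
Before skip: ¬(cnt ≥ 9 ∨ 6*cnt = 34)
Answer: WP = ¬(cnt ≥ 9 ∨ 6*cnt = 34)


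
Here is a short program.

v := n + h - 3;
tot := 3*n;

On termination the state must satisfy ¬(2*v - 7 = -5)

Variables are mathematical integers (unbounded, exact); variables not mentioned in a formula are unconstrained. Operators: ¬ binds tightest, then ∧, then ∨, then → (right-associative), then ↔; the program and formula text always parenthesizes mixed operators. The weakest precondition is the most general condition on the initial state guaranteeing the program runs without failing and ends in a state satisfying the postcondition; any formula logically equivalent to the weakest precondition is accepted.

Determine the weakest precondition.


Working backward. After the program, the postcondition ¬(2*v - 7 = -5) must hold; in canonical form it is ¬(2*v = 2).
Before tot := 3*n: ¬(2*v = 2)
Before v := n + h - 3: ¬(2*h + 2*n = 8)
Answer: WP = ¬(2*h + 2*n = 8)


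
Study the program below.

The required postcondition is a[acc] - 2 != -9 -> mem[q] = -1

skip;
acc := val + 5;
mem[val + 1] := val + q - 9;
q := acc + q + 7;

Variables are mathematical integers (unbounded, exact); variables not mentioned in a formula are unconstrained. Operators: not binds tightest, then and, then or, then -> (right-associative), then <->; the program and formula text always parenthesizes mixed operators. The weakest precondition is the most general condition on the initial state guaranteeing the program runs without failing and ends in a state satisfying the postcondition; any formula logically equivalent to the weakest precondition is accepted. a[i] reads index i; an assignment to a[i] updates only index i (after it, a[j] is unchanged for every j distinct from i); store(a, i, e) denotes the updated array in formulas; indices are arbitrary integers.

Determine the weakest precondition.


Working backward. After the program, the postcondition a[acc] - 2 != -9 -> mem[q] = -1 must hold; in canonical form it is a[acc] != -7 -> mem[q] = -1.
Before q := acc + q + 7: a[acc] != -7 -> mem[acc + q + 7] = -1
Before mem[val + 1] := val + q - 9: a[acc] != -7 -> store(mem, val + 1, q + val - 9)[acc + q + 7] = -1
Before acc := val + 5: a[val + 5] != -7 -> store(mem, val + 1, q + val - 9)[q + val + 12] = -1
Before skip: a[val + 5] != -7 -> store(mem, val + 1, q + val - 9)[q + val + 12] = -1
Answer: WP = a[val + 5] != -7 -> store(mem, val + 1, q + val - 9)[q + val + 12] = -1


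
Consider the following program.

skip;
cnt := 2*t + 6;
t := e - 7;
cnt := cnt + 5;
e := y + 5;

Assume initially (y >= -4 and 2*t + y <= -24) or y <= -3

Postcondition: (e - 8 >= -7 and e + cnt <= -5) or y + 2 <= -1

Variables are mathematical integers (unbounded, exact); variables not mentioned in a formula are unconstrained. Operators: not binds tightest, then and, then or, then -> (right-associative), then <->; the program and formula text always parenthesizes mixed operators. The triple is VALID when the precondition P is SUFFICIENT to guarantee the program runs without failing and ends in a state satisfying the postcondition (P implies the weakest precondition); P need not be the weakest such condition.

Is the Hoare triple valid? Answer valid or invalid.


Working backward. After the program, the postcondition (e - 8 >= -7 and e + cnt <= -5) or y + 2 <= -1 must hold; in canonical form it is (e >= 1 and cnt + e <= -5) or y <= -3.
Before e := y + 5: (y >= -4 and cnt + y <= -10) or y <= -3
Before cnt := cnt + 5: (y >= -4 and cnt + y <= -15) or y <= -3
Before t := e - 7: (y >= -4 and cnt + y <= -15) or y <= -3
Before cnt := 2*t + 6: (y >= -4 and 2*t + y <= -21) or y <= -3
Before skip: (y >= -4 and 2*t + y <= -21) or y <= -3
The weakest precondition is (y >= -4 and 2*t + y <= -21) or y <= -3.
Check whether (y >= -4 and 2*t + y <= -24) or y <= -3 implies it.
Every state satisfying the precondition satisfies the weakest precondition: the implication holds.
Answer: valid


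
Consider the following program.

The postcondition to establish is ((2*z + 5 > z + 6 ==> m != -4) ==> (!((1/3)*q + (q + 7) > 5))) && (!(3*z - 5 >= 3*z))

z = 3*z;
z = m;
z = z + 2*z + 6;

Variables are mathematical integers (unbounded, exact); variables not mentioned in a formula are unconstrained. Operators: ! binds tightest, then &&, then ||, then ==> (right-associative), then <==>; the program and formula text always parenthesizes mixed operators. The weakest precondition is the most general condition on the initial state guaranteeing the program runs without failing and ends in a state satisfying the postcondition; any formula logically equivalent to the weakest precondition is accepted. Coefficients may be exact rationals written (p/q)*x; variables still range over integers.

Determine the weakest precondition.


Working backward. After the program, the postcondition ((2*z + 5 > z + 6 ==> m != -4) ==> (!((1/3)*q + (q + 7) > 5))) && (!(3*z - 5 >= 3*z)) must hold; in canonical form it is (z > 1 ==> m != -4) ==> (!((4/3)*q > -2)).
Before z := z + 2*z + 6: (3*z > -5 ==> m != -4) ==> (!((4/3)*q > -2))
Before z := m: (3*m > -5 ==> m != -4) ==> (!((4/3)*q > -2))
Before z := 3*z: (3*m > -5 ==> m != -4) ==> (!((4/3)*q > -2))
Answer: WP = (3*m > -5 ==> m != -4) ==> (!((4/3)*q > -2))


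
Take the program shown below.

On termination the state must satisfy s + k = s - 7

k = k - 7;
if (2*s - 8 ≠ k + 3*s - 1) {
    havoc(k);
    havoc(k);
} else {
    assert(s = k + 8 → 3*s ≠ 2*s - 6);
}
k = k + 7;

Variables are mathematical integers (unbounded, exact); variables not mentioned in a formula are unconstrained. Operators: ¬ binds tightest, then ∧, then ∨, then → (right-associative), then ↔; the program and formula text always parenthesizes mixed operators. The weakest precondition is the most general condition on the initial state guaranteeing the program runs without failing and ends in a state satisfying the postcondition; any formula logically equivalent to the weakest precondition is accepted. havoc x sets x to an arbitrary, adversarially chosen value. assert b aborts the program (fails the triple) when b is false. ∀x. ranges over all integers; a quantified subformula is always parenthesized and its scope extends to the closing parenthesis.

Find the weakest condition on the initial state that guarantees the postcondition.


Working backward. After the program, the postcondition s + k = s - 7 must hold; in canonical form it is k = -7.
Before k := k + 7: k = -14
Then branch requires ∀k_1. k_1 = -14; else branch requires (s = k + 8 → s ≠ -6) ∧ k = -14.
Before the if: (k + s ≠ -7 → (∀k_1. k_1 = -14)) ∧ ((¬(k + s ≠ -7)) → ((s = k + 8 → s ≠ -6) ∧ k = -14))
Before k := k - 7: (k + s ≠ 0 → (∀k_1. k_1 = -14)) ∧ ((¬(k + s ≠ 0)) → ((s = k + 1 → s ≠ -6) ∧ k = -7))
Answer: WP = (k + s ≠ 0 → (∀k_1. k_1 = -14)) ∧ ((¬(k + s ≠ 0)) → ((s = k + 1 → s ≠ -6) ∧ k = -7))


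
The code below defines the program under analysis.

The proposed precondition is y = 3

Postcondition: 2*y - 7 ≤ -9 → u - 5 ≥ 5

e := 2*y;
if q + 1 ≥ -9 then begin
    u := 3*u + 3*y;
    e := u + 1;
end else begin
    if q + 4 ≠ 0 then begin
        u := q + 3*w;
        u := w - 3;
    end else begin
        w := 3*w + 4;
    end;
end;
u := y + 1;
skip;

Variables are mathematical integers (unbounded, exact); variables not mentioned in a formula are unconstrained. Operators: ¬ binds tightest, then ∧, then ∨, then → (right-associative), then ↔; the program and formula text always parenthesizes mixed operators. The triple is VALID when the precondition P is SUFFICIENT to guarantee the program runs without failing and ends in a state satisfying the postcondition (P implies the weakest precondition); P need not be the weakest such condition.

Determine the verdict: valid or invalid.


Working backward. After the program, the postcondition 2*y - 7 ≤ -9 → u - 5 ≥ 5 must hold; in canonical form it is 2*y ≤ -2 → u ≥ 10.
Before skip: 2*y ≤ -2 → u ≥ 10
Before u := y + 1: 2*y ≤ -2 → y ≥ 9
Then branch requires 2*y ≤ -2 → y ≥ 9; else branch requires (q ≠ -4 → (2*y ≤ -2 → y ≥ 9)) ∧ ((¬(q ≠ -4)) → (2*y ≤ -2 → y ≥ 9)).
Before the if: (q ≥ -10 → (2*y ≤ -2 → y ≥ 9)) ∧ ((¬(q ≥ -10)) → ((q ≠ -4 → (2*y ≤ -2 → y ≥ 9)) ∧ ((¬(q ≠ -4)) → (2*y ≤ -2 → y ≥ 9))))
Before e := 2*y: (q ≥ -10 → (2*y ≤ -2 → y ≥ 9)) ∧ ((¬(q ≥ -10)) → ((q ≠ -4 → (2*y ≤ -2 → y ≥ 9)) ∧ ((¬(q ≠ -4)) → (2*y ≤ -2 → y ≥ 9))))
The weakest precondition is (q ≥ -10 → (2*y ≤ -2 → y ≥ 9)) ∧ ((¬(q ≥ -10)) → ((q ≠ -4 → (2*y ≤ -2 → y ≥ 9)) ∧ ((¬(q ≠ -4)) → (2*y ≤ -2 → y ≥ 9)))).
Check whether y = 3 implies it.
Every state satisfying the precondition satisfies the weakest precondition: the implication holds.
Answer: valid


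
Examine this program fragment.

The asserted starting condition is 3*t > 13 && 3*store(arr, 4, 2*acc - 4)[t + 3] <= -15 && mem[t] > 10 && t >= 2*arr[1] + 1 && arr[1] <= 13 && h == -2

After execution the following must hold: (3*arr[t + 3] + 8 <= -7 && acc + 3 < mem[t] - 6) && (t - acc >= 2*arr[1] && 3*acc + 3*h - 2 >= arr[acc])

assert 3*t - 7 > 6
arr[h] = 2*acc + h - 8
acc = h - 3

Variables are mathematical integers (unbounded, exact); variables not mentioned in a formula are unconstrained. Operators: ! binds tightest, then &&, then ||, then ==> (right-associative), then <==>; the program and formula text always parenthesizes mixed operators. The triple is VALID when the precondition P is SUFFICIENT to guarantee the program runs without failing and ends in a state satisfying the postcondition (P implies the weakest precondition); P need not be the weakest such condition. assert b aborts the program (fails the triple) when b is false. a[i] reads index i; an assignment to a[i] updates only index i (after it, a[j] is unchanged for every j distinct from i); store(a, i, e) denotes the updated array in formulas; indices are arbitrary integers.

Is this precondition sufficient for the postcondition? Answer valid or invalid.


Working backward. After the program, the postcondition (3*arr[t + 3] + 8 <= -7 && acc + 3 < mem[t] - 6) && (t - acc >= 2*arr[1] && 3*acc + 3*h - 2 >= arr[acc]) must hold; in canonical form it is 3*arr[t + 3] <= -15 && acc < mem[t] - 9 && t >= 2*arr[1] + acc && 3*acc + 3*h >= arr[acc] + 2.
Before acc := h - 3: 3*arr[t + 3] <= -15 && h < mem[t] - 6 && t >= 2*arr[1] + h - 3 && 6*h >= arr[h - 3] + 11
Before arr[h] := 2*acc + h - 8: 3*store(arr, h, 2*acc + h - 8)[t + 3] <= -15 && h < mem[t] - 6 && t >= 2*store(arr, h, 2*acc + h - 8)[1] + h - 3 && 6*h >= store(arr, h, 2*acc + h - 8)[h - 3] + 11
Before assert 3*t - 7 > 6: 3*t > 13 && 3*store(arr, h, 2*acc + h - 8)[t + 3] <= -15 && h < mem[t] - 6 && t >= 2*store(arr, h, 2*acc + h - 8)[1] + h - 3 && 6*h >= store(arr, h, 2*acc + h - 8)[h - 3] + 11
The weakest precondition is 3*t > 13 && 3*store(arr, h, 2*acc + h - 8)[t + 3] <= -15 && h < mem[t] - 6 && t >= 2*store(arr, h, 2*acc + h - 8)[1] + h - 3 && 6*h >= store(arr, h, 2*acc + h - 8)[h - 3] + 11.
Check whether 3*t > 13 && 3*store(arr, 4, 2*acc - 4)[t + 3] <= -15 && mem[t] > 10 && t >= 2*arr[1] + 1 && arr[1] <= 13 && h == -2 implies it.
Countermodel: at the initial state acc = 0, arr = {[-5] = 20344, [-2] = 2, [1] = 0, [4] = 2, [5] = 2, [8] = -5, elsewhere 2}, h = -2, mem = {[-5] = 11, [-2] = 11, [1] = 11, [4] = 11, [5] = 11, [8] = 11, elsewhere 11}, t = 5, the precondition holds but the weakest precondition fails.
Answer: invalid


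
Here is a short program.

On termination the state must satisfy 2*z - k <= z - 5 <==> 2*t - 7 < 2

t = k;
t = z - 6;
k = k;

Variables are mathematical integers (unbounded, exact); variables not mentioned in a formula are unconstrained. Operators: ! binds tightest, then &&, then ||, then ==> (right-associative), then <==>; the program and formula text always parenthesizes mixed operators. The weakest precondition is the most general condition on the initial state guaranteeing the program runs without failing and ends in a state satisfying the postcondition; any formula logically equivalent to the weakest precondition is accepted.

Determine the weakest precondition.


Working backward. After the program, the postcondition 2*z - k <= z - 5 <==> 2*t - 7 < 2 must hold; in canonical form it is z <= k - 5 <==> 2*t < 9.
Before k := k: z <= k - 5 <==> 2*t < 9
Before t := z - 6: z <= k - 5 <==> 2*z < 21
Before t := k: z <= k - 5 <==> 2*z < 21
Answer: WP = z <= k - 5 <==> 2*z < 21


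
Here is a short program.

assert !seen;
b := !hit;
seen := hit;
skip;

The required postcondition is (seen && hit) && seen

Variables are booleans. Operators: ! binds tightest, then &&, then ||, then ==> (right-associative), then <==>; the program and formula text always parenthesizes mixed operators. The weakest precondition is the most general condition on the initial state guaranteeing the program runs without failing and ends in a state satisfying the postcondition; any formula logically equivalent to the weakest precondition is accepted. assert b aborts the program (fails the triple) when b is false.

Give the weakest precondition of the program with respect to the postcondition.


Working backward. After the program, the postcondition (seen && hit) && seen must hold; in canonical form it is seen && hit.
Before skip: seen && hit
Before seen := hit: hit
Before b := !hit: hit
Before assert !seen: (!seen) && hit
Answer: WP = (!seen) && hit


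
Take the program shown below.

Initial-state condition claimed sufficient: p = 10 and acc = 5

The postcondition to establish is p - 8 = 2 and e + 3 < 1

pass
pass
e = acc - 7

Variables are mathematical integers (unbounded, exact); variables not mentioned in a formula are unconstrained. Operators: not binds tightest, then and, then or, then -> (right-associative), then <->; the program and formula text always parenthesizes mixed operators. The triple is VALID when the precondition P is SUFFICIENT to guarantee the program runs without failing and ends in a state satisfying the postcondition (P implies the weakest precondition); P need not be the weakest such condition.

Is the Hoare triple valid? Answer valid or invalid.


Working backward. After the program, the postcondition p - 8 = 2 and e + 3 < 1 must hold; in canonical form it is p = 10 and e < -2.
Before e := acc - 7: p = 10 and acc < 5
Before skip: p = 10 and acc < 5
Before skip: p = 10 and acc < 5
The weakest precondition is p = 10 and acc < 5.
Check whether p = 10 and acc = 5 implies it.
Countermodel: at the initial state acc = 5, p = 10, the precondition holds but the weakest precondition fails.
Answer: invalid


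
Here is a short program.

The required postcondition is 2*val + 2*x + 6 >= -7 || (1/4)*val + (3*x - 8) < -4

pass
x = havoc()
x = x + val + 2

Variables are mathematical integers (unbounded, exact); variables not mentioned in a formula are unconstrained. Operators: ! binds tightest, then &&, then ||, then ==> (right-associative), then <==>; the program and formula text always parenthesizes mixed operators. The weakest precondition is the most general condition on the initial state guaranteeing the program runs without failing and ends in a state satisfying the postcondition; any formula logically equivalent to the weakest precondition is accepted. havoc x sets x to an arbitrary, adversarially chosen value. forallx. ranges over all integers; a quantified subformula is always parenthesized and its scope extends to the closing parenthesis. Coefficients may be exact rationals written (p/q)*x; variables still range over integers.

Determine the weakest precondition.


Working backward. After the program, the postcondition 2*val + 2*x + 6 >= -7 || (1/4)*val + (3*x - 8) < -4 must hold; in canonical form it is 2*val + 2*x >= -13 || (1/4)*val + 3*x < 4.
Before x := x + val + 2: 4*val + 2*x >= -17 || (13/4)*val + 3*x < -2
Before havoc x: forall x_1. (4*val + 2*x_1 >= -17 || (13/4)*val + 3*x_1 < -2)
Before skip: forall x_1. (4*val + 2*x_1 >= -17 || (13/4)*val + 3*x_1 < -2)
Answer: WP = forall x_1. (4*val + 2*x_1 >= -17 || (13/4)*val + 3*x_1 < -2)


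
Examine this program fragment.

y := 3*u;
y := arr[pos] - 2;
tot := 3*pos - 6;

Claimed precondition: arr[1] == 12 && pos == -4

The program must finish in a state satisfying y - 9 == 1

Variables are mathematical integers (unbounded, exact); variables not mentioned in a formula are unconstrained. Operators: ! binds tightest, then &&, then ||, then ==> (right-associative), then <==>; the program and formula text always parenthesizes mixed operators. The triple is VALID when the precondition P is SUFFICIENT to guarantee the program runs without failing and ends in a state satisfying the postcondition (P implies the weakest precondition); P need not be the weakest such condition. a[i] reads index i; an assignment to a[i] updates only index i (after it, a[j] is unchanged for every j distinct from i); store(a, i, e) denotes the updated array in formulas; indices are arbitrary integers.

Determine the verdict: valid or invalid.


Working backward. After the program, the postcondition y - 9 == 1 must hold; in canonical form it is y == 10.
Before tot := 3*pos - 6: y == 10
Before y := arr[pos] - 2: arr[pos] == 12
Before y := 3*u: arr[pos] == 12
The weakest precondition is arr[pos] == 12.
Check whether arr[1] == 12 && pos == -4 implies it.
Countermodel: at the initial state arr = {[-4] = 2, [1] = 12, elsewhere 12}, pos = -4, the precondition holds but the weakest precondition fails.
Answer: invalid


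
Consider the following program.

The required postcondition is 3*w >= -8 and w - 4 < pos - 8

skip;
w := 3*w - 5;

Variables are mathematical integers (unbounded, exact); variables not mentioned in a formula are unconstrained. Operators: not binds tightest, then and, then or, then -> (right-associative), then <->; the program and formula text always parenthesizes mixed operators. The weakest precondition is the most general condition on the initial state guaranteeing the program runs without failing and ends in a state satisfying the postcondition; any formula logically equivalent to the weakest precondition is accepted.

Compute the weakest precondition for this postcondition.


Working backward. After the program, the postcondition 3*w >= -8 and w - 4 < pos - 8 must hold; in canonical form it is 3*w >= -8 and w < pos - 4.
Before w := 3*w - 5: 9*w >= 7 and 3*w < pos + 1
Before skip: 9*w >= 7 and 3*w < pos + 1
Answer: WP = 9*w >= 7 and 3*w < pos + 1


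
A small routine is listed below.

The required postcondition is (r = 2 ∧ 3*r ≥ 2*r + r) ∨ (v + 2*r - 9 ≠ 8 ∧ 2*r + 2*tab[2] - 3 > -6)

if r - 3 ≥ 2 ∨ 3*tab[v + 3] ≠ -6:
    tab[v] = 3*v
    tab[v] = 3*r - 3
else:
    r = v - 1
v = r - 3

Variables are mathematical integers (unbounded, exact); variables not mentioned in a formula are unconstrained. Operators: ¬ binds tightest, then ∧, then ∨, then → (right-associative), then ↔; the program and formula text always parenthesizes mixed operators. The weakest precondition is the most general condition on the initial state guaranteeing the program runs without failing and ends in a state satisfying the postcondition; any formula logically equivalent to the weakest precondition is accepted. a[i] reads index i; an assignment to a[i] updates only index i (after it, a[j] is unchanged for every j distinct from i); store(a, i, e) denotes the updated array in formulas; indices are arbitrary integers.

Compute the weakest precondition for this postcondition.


Working backward. After the program, the postcondition (r = 2 ∧ 3*r ≥ 2*r + r) ∨ (v + 2*r - 9 ≠ 8 ∧ 2*r + 2*tab[2] - 3 > -6) must hold; in canonical form it is r = 2 ∨ (2*r + v ≠ 17 ∧ 2*tab[2] + 2*r > -3).
Before v := r - 3: r = 2 ∨ (3*r ≠ 20 ∧ 2*tab[2] + 2*r > -3)
Then branch requires r = 2 ∨ (3*r ≠ 20 ∧ 2*store(store(tab, v, 3*v), v, 3*r - 3)[2] + 2*r > -3); else branch requires v = 3 ∨ (3*v ≠ 23 ∧ 2*tab[2] + 2*v > -1).
Before the if: ((r ≥ 5 ∨ 3*tab[v + 3] ≠ -6) → (r = 2 ∨ (3*r ≠ 20 ∧ 2*store(store(tab, v, 3*v), v, 3*r - 3)[2] + 2*r > -3))) ∧ ((¬(r ≥ 5 ∨ 3*tab[v + 3] ≠ -6)) → (v = 3 ∨ (3*v ≠ 23 ∧ 2*tab[2] + 2*v > -1)))
Answer: WP = ((r ≥ 5 ∨ 3*tab[v + 3] ≠ -6) → (r = 2 ∨ (3*r ≠ 20 ∧ 2*store(store(tab, v, 3*v), v, 3*r - 3)[2] + 2*r > -3))) ∧ ((¬(r ≥ 5 ∨ 3*tab[v + 3] ≠ -6)) → (v = 3 ∨ (3*v ≠ 23 ∧ 2*tab[2] + 2*v > -1)))


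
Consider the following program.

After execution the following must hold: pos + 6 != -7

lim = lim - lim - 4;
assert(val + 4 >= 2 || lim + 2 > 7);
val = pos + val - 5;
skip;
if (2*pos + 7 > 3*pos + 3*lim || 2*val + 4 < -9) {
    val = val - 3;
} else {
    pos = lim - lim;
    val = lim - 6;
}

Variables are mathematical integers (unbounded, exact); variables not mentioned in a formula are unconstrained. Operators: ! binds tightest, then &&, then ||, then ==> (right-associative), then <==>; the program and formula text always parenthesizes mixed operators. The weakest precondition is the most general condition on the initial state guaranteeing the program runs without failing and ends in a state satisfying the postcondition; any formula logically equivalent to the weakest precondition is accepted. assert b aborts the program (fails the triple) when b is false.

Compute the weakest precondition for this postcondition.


Working backward. After the program, the postcondition pos + 6 != -7 must hold; in canonical form it is pos != -13.
Then branch requires pos != -13; else branch requires true.
Before the if: (3*lim + pos < 7 || 2*val < -13) ==> pos != -13
Before skip: (3*lim + pos < 7 || 2*val < -13) ==> pos != -13
Before val := pos + val - 5: (3*lim + pos < 7 || 2*pos + 2*val < -3) ==> pos != -13
Before assert val + 4 >= 2 || lim + 2 > 7: (val >= -2 || lim > 5) && ((3*lim + pos < 7 || 2*pos + 2*val < -3) ==> pos != -13)
Before lim := lim - lim - 4: val >= -2 && ((pos < 19 || 2*pos + 2*val < -3) ==> pos != -13)
Answer: WP = val >= -2 && ((pos < 19 || 2*pos + 2*val < -3) ==> pos != -13)


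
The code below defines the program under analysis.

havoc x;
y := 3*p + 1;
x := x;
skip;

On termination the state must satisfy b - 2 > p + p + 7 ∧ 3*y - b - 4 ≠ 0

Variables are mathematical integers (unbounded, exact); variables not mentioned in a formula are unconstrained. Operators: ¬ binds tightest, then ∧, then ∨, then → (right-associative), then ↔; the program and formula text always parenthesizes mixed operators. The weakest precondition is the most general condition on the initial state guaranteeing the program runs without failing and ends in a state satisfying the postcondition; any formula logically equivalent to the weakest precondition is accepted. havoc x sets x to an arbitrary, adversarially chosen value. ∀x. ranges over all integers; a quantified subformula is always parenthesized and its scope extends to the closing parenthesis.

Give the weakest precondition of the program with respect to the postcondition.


Working backward. After the program, the postcondition b - 2 > p + p + 7 ∧ 3*y - b - 4 ≠ 0 must hold; in canonical form it is b > 2*p + 9 ∧ 3*y ≠ b + 4.
Before skip: b > 2*p + 9 ∧ 3*y ≠ b + 4
Before x := x: b > 2*p + 9 ∧ 3*y ≠ b + 4
Before y := 3*p + 1: b > 2*p + 9 ∧ 9*p ≠ b + 1
Before havoc x: b > 2*p + 9 ∧ 9*p ≠ b + 1
Answer: WP = b > 2*p + 9 ∧ 9*p ≠ b + 1


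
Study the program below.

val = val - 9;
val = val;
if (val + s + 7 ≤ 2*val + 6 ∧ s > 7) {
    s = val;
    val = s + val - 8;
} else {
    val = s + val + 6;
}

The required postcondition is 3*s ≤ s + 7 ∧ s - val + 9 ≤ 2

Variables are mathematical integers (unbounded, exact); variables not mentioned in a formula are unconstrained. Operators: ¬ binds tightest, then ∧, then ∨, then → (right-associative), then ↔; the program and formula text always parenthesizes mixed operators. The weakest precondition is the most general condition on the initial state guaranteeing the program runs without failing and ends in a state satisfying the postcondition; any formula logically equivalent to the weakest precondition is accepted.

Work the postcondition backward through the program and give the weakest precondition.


Working backward. After the program, the postcondition 3*s ≤ s + 7 ∧ s - val + 9 ≤ 2 must hold; in canonical form it is 2*s ≤ 7 ∧ s ≤ val - 7.
Then branch requires 2*val ≤ 7 ∧ val ≥ 15; else branch requires 2*s ≤ 7 ∧ val ≥ 1.
Before the if: ((s ≤ val - 1 ∧ s > 7) → (2*val ≤ 7 ∧ val ≥ 15)) ∧ ((¬(s ≤ val - 1 ∧ s > 7)) → (2*s ≤ 7 ∧ val ≥ 1))
Before val := val: ((s ≤ val - 1 ∧ s > 7) → (2*val ≤ 7 ∧ val ≥ 15)) ∧ ((¬(s ≤ val - 1 ∧ s > 7)) → (2*s ≤ 7 ∧ val ≥ 1))
Before val := val - 9: ((s ≤ val - 10 ∧ s > 7) → (2*val ≤ 25 ∧ val ≥ 24)) ∧ ((¬(s ≤ val - 10 ∧ s > 7)) → (2*s ≤ 7 ∧ val ≥ 10))
Answer: WP = ((s ≤ val - 10 ∧ s > 7) → (2*val ≤ 25 ∧ val ≥ 24)) ∧ ((¬(s ≤ val - 10 ∧ s > 7)) → (2*s ≤ 7 ∧ val ≥ 10))


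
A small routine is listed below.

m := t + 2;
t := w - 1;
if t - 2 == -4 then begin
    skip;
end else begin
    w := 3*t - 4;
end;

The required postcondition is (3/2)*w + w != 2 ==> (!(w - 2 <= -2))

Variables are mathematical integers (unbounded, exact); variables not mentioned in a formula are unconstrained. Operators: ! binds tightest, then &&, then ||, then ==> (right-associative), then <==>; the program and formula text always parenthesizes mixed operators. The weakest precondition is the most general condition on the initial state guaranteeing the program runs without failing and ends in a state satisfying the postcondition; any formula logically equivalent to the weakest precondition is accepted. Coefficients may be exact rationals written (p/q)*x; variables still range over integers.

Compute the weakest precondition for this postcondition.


Working backward. After the program, the postcondition (3/2)*w + w != 2 ==> (!(w - 2 <= -2)) must hold; in canonical form it is (5/2)*w != 2 ==> (!(w <= 0)).
Then branch requires (5/2)*w != 2 ==> (!(w <= 0)); else branch requires (15/2)*t != 12 ==> (!(3*t <= 4)).
Before the if: (t == -2 ==> ((5/2)*w != 2 ==> (!(w <= 0)))) && ((!(t == -2)) ==> ((15/2)*t != 12 ==> (!(3*t <= 4))))
Before t := w - 1: (w == -1 ==> ((5/2)*w != 2 ==> (!(w <= 0)))) && ((!(w == -1)) ==> ((15/2)*w != 39/2 ==> (!(3*w <= 7))))
Before m := t + 2: (w == -1 ==> ((5/2)*w != 2 ==> (!(w <= 0)))) && ((!(w == -1)) ==> ((15/2)*w != 39/2 ==> (!(3*w <= 7))))
Answer: WP = (w == -1 ==> ((5/2)*w != 2 ==> (!(w <= 0)))) && ((!(w == -1)) ==> ((15/2)*w != 39/2 ==> (!(3*w <= 7))))


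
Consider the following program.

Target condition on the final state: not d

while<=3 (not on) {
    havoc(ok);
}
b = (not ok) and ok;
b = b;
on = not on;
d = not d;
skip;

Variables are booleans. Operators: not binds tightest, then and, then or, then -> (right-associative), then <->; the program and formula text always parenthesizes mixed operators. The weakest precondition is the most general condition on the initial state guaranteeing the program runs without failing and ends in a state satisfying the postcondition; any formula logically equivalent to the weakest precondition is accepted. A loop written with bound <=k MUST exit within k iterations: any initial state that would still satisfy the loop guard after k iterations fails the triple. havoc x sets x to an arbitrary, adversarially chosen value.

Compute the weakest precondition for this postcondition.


Working backward. After the program, not d must hold.
Before skip: not d
Before d := not d: d
Before on := not on: d
Before b := b: d
Before b := (not ok) and ok: d
Before the loop (bound <=3), unroll the exhaustion recursion (WP_0 = exit-now case; WP_j = one more guarded iteration, up to j = 3):
  WP_0: on and d
  WP_1: ((not on) -> (on and d)) and (on -> d)
  WP_2: ((not on) -> (((not on) -> (on and d)) and (on -> d))) and (on -> d)
  WP_3: ((not on) -> (((not on) -> (((not on) -> (on and d)) and (on -> d))) and (on -> d))) and (on -> d)
So before the loop: ((not on) -> (((not on) -> (((not on) -> (on and d)) and (on -> d))) and (on -> d))) and (on -> d)
Answer: WP = ((not on) -> (((not on) -> (((not on) -> (on and d)) and (on -> d))) and (on -> d))) and (on -> d)


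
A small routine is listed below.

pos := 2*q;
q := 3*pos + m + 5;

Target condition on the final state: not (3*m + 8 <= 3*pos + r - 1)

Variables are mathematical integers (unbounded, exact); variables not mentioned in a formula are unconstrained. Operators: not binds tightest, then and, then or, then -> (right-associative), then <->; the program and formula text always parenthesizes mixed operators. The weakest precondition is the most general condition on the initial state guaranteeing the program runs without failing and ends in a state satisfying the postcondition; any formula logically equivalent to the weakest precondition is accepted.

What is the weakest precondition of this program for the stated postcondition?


Working backward. After the program, the postcondition not (3*m + 8 <= 3*pos + r - 1) must hold; in canonical form it is not (3*m <= 3*pos + r - 9).
Before q := 3*pos + m + 5: not (3*m <= 3*pos + r - 9)
Before pos := 2*q: not (3*m <= 6*q + r - 9)
Answer: WP = not (3*m <= 6*q + r - 9)


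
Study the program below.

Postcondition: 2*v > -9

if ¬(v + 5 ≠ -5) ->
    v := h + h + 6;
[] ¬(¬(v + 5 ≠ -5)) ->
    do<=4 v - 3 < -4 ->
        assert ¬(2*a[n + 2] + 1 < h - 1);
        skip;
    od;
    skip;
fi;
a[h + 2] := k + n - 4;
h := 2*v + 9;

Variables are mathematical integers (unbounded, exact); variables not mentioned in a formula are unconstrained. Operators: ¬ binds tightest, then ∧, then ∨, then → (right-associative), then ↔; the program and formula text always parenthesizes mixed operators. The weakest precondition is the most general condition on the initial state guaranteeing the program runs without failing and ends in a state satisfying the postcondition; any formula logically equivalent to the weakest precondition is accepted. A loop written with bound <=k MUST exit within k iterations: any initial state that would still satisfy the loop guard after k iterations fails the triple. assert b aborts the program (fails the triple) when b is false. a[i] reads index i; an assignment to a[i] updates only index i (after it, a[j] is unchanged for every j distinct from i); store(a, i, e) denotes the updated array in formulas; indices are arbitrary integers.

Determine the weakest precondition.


Working backward. After the program, 2*v > -9 must hold.
Before h := 2*v + 9: 2*v > -9
Before a[h + 2] := k + n - 4: 2*v > -9
Then branch requires 4*h > -21; else branch requires (v < -1 → ((¬(2*a[n + 2] < h - 2)) ∧ (v < -1 → ((¬(2*a[n + 2] < h - 2)) ∧ (v < -1 → ((¬(2*a[n + 2] < h - 2)) ∧ (v < -1 → ((¬(2*a[n + 2] < h - 2)) ∧ (¬(v < -1)) ∧ 2*v > -9)) ∧ ((¬(v < -1)) → 2*v > -9))) ∧ ((¬(v < -1)) → 2*v > -9))) ∧ ((¬(v < -1)) → 2*v > -9))) ∧ ((¬(v < -1)) → 2*v > -9).
Before the if: ((¬(v ≠ -10)) → 4*h > -21) ∧ (v ≠ -10 → ((v < -1 → ((¬(2*a[n + 2] < h - 2)) ∧ (v < -1 → ((¬(2*a[n + 2] < h - 2)) ∧ (v < -1 → ((¬(2*a[n + 2] < h - 2)) ∧ (v < -1 → ((¬(2*a[n + 2] < h - 2)) ∧ (¬(v < -1)) ∧ 2*v > -9)) ∧ ((¬(v < -1)) → 2*v > -9))) ∧ ((¬(v < -1)) → 2*v > -9))) ∧ ((¬(v < -1)) → 2*v > -9))) ∧ ((¬(v < -1)) → 2*v > -9)))
Answer: WP = ((¬(v ≠ -10)) → 4*h > -21) ∧ (v ≠ -10 → ((v < -1 → ((¬(2*a[n + 2] < h - 2)) ∧ (v < -1 → ((¬(2*a[n + 2] < h - 2)) ∧ (v < -1 → ((¬(2*a[n + 2] < h - 2)) ∧ (v < -1 → ((¬(2*a[n + 2] < h - 2)) ∧ (¬(v < -1)) ∧ 2*v > -9)) ∧ ((¬(v < -1)) → 2*v > -9))) ∧ ((¬(v < -1)) → 2*v > -9))) ∧ ((¬(v < -1)) → 2*v > -9))) ∧ ((¬(v < -1)) → 2*v > -9)))
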